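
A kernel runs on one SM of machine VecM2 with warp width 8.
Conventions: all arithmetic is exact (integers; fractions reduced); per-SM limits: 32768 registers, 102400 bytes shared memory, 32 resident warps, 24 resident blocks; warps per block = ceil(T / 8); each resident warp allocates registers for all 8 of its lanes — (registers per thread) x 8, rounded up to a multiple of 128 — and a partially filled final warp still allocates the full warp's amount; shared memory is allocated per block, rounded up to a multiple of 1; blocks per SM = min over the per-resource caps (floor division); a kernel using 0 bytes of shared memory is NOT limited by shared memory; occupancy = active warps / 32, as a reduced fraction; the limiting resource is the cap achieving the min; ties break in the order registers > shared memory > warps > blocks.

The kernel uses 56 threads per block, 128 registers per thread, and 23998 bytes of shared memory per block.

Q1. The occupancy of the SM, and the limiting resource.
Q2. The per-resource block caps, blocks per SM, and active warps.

Answer: occupancy 7/8, limited by registers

registers: 4 blocks
shared memory: 4 blocks
warps: 4 blocks
blocks: 24 blocks

Answer: 4 blocks, 28 active warps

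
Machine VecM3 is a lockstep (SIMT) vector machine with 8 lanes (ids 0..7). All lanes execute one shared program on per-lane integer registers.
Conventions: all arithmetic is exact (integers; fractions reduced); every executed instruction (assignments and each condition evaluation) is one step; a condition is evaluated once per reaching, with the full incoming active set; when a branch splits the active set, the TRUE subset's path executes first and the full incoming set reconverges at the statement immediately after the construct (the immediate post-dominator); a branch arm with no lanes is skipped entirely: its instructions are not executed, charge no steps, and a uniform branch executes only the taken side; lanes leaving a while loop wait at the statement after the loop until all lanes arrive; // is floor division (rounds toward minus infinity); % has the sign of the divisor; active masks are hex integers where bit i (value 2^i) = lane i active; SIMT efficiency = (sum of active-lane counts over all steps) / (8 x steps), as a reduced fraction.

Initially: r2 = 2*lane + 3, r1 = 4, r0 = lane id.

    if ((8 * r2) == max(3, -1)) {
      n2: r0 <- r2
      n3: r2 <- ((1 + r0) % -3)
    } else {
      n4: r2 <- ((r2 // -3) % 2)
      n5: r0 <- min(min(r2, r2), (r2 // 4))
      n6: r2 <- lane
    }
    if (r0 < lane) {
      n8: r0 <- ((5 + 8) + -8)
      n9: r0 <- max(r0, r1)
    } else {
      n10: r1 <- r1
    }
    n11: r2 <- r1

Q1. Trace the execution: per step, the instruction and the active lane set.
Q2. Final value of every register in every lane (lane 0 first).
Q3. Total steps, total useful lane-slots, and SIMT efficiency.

step 0: eval ((8 * r2) == max(3, -1)) 0xff
step 1: r2 <- ((r2 // -3) % 2)       0xff
step 2: r0 <- min(min(r2, r2), (r2 // 4)) 0xff
step 3: r2 <- lane                   0xff
step 4: eval (r0 < lane)             0xff
step 5: r0 <- ((5 + 8) + -8)         0xfe
step 6: r0 <- max(r0, r1)            0xfe
step 7: r1 <- r1                     0x01
step 8: r2 <- r1                     0xff

Answer: 9 steps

r2: 4,4,4,4,4,4,4,4
r1: 4,4,4,4,4,4,4,4
r0: 0,5,5,5,5,5,5,5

steps = 9; useful = 63; efficiency = 63/72 = 7/8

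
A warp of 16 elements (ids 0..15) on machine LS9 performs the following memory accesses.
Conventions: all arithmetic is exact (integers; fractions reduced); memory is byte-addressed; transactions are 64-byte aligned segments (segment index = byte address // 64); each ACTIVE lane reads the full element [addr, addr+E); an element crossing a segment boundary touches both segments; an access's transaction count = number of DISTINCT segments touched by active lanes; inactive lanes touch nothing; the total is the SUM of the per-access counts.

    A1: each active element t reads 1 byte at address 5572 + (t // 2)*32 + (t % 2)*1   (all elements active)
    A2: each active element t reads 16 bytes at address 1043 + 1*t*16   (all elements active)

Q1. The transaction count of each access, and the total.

A1: 4 transactions
A2: 5 transactions

Answer: 4,5; total 9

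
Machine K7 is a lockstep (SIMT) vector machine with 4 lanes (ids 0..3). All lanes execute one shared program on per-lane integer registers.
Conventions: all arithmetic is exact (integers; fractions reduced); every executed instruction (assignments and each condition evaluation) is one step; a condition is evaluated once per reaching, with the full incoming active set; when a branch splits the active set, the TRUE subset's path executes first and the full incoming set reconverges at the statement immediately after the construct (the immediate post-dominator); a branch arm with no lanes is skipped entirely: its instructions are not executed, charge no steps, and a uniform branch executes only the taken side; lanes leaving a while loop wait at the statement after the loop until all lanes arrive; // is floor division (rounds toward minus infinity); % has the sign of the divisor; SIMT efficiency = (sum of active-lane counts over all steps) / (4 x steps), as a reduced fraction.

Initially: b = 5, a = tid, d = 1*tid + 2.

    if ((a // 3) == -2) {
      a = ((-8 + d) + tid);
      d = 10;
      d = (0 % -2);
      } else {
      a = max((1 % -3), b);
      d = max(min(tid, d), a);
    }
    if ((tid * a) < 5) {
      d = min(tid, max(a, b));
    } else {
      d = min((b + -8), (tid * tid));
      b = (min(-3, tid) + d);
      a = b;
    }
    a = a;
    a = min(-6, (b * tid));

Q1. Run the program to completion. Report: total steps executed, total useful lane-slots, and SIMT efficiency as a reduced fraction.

Answer: 10 steps, 34 useful, 17/20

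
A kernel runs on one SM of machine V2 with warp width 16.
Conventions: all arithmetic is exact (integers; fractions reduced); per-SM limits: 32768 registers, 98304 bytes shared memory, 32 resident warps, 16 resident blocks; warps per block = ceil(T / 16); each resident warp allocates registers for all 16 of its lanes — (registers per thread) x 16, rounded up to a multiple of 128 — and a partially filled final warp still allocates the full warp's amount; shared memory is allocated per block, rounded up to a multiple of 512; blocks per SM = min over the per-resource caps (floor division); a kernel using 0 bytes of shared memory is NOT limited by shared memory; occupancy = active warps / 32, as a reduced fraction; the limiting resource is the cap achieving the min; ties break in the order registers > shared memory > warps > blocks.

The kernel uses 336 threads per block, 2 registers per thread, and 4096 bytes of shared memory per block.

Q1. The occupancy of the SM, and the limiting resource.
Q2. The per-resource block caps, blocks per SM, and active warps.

Answer: occupancy 21/32, limited by warps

registers: 12 blocks
shared memory: 24 blocks
warps: 1 block
blocks: 16 blocks

Answer: 1 block, 21 active warps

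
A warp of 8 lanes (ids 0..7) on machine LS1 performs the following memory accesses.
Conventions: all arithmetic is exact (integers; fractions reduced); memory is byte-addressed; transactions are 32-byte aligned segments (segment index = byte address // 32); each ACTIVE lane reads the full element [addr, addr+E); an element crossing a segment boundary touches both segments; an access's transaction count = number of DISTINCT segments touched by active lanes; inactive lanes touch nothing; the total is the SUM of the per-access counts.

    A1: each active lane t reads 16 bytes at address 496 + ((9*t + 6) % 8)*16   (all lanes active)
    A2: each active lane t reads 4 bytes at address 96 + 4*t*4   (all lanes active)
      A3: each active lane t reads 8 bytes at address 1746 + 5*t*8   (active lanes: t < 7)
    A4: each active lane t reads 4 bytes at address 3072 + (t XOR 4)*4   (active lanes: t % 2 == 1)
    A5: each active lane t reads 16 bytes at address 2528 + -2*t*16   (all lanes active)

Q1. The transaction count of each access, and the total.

A1: 5 transactions
A2: 4 transactions
A3: 9 transactions
A4: 1 transaction
A5: 8 transactions

Answer: 5,4,9,1,8; total 27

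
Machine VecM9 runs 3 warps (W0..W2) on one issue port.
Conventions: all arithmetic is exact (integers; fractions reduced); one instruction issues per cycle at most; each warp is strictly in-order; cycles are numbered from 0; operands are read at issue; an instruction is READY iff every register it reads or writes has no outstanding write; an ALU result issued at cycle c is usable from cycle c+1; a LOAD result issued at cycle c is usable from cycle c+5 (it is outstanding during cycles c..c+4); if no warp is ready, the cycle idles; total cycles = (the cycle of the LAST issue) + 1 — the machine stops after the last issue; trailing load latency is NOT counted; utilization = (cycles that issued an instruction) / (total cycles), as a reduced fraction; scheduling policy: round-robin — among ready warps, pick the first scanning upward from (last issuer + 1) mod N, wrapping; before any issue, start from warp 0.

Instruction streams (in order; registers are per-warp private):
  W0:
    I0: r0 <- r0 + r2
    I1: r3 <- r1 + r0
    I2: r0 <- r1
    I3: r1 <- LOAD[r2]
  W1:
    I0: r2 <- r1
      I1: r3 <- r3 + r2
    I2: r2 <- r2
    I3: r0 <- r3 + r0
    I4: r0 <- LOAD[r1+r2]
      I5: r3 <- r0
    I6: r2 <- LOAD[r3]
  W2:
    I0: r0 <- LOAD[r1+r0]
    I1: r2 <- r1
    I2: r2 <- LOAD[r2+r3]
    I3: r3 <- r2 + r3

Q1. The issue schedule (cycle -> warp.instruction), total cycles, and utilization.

cycle 0: W0.I0
cycle 1: W1.I0
cycle 2: W2.I0
cycle 3: W0.I1
cycle 4: W1.I1
cycle 5: W2.I1
cycle 6: W0.I2
cycle 7: W1.I2
cycle 8: W2.I2
cycle 9: W0.I3
cycle 10: W1.I3
cycle 11: W1.I4
cycle 12: idle
cycle 13: W2.I3
cycle 14: idle
cycle 15: idle
cycle 16: W1.I5
cycle 17: W1.I6

Answer: 18 cycles, utilization 5/6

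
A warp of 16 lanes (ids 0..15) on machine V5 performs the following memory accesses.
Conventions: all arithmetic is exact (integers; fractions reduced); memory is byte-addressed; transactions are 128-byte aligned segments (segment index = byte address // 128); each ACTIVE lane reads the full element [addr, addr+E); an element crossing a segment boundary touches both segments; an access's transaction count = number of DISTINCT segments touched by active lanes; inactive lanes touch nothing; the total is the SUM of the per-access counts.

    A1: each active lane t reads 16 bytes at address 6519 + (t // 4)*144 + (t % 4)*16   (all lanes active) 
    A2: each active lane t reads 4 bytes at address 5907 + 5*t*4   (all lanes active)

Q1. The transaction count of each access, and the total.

A1: 5 transactions
A2: 3 transactions

Answer: 5,3; total 8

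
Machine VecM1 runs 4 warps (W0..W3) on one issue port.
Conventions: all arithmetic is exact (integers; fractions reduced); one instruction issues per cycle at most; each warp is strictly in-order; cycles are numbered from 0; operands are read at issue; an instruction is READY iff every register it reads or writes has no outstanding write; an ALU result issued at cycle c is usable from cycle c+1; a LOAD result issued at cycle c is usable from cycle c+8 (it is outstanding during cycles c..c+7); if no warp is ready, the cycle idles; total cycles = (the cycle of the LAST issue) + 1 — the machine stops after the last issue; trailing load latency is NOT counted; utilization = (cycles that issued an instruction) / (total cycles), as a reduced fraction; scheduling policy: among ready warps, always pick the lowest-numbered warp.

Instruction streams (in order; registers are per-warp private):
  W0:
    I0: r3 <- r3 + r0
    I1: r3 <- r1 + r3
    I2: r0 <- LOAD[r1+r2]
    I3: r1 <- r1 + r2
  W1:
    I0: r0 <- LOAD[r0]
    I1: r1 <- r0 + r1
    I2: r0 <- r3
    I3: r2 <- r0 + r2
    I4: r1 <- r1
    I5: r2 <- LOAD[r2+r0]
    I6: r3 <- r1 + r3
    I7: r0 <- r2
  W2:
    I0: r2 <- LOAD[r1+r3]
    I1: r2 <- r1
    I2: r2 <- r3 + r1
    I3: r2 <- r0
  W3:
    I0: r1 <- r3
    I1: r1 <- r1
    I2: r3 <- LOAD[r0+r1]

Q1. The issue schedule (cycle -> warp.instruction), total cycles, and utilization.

cycle 0: W0.I0
cycle 1: W0.I1
cycle 2: W0.I2
cycle 3: W0.I3
cycle 4: W1.I0
cycle 5: W2.I0
cycle 6: W3.I0
cycle 7: W3.I1
cycle 8: W3.I2
cycle 9: idle
cycle 10: idle
cycle 11: idle
cycle 12: W1.I1
cycle 13: W1.I2
cycle 14: W1.I3
cycle 15: W1.I4
cycle 16: W1.I5
cycle 17: W1.I6
cycle 18: W2.I1
cycle 19: W2.I2
cycle 20: W2.I3
cycle 21: idle
cycle 22: idle
cycle 23: idle
cycle 24: W1.I7

Answer: 25 cycles, utilization 19/25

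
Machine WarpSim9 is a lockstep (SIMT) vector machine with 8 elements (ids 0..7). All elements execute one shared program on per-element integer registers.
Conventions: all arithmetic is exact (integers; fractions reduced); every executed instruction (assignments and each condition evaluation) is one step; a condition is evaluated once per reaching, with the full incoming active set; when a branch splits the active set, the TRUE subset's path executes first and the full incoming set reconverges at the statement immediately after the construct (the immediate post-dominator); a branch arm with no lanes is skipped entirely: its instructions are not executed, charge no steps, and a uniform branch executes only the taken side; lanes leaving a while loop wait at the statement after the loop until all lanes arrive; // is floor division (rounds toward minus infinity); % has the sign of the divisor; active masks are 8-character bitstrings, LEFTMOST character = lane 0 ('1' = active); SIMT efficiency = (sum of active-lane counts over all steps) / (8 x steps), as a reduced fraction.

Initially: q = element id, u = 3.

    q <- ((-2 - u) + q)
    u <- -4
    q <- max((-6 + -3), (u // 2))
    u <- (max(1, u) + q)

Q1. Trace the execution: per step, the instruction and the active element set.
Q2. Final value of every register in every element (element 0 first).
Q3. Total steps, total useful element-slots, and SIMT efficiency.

step 0: q <- ((-2 - u) + q)          11111111
step 1: u <- -4                      11111111
step 2: q <- max((-6 + -3), (u // 2)) 11111111
step 3: u <- (max(1, u) + q)         11111111

Answer: 4 steps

q: -2,-2,-2,-2,-2,-2,-2,-2
u: -1,-1,-1,-1,-1,-1,-1,-1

steps = 4; useful = 32; efficiency = 32/32 = 1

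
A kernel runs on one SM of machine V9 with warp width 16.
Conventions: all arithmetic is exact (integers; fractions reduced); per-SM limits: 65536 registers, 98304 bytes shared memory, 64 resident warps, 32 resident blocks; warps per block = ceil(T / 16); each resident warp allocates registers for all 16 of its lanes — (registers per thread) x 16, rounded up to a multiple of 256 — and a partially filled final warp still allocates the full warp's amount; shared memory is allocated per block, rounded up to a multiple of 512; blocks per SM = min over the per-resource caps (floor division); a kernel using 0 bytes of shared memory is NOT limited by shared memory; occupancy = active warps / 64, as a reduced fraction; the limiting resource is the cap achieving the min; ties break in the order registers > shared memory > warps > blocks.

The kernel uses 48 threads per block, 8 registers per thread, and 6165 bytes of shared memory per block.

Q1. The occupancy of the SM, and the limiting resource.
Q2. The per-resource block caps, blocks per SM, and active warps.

Answer: occupancy 21/32, limited by shared memory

registers: 85 blocks
shared memory: 14 blocks
warps: 21 blocks
blocks: 32 blocks

Answer: 14 blocks, 42 active warps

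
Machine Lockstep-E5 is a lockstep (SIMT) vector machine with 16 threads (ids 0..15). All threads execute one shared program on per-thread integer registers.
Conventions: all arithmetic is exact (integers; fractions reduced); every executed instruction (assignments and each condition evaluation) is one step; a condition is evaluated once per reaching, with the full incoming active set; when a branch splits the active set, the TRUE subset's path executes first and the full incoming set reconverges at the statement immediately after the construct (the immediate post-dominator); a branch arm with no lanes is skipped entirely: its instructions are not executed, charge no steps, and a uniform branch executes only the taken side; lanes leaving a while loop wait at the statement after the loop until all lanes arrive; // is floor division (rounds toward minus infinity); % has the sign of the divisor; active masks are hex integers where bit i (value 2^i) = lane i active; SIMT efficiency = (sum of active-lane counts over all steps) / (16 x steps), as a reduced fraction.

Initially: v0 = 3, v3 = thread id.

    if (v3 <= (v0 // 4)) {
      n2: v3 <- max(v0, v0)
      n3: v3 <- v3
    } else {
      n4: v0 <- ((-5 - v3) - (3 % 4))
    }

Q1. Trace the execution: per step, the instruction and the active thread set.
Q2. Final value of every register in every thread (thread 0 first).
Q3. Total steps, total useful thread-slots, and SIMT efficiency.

step 0: eval (v3 <= (v0 // 4))       0xffff
step 1: v3 <- max(v0, v0)            0x0001
step 2: v3 <- v3                     0x0001
step 3: v0 <- ((-5 - v3) - (3 % 4))  0xfffe

Answer: 4 steps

v0: 3,-9,-10,-11,-12,-13,-14,-15,-16,-17,-18,-19,-20,-21,-22,-23
v3: 3,1,2,3,4,5,6,7,8,9,10,11,12,13,14,15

steps = 4; useful = 33; efficiency = 33/64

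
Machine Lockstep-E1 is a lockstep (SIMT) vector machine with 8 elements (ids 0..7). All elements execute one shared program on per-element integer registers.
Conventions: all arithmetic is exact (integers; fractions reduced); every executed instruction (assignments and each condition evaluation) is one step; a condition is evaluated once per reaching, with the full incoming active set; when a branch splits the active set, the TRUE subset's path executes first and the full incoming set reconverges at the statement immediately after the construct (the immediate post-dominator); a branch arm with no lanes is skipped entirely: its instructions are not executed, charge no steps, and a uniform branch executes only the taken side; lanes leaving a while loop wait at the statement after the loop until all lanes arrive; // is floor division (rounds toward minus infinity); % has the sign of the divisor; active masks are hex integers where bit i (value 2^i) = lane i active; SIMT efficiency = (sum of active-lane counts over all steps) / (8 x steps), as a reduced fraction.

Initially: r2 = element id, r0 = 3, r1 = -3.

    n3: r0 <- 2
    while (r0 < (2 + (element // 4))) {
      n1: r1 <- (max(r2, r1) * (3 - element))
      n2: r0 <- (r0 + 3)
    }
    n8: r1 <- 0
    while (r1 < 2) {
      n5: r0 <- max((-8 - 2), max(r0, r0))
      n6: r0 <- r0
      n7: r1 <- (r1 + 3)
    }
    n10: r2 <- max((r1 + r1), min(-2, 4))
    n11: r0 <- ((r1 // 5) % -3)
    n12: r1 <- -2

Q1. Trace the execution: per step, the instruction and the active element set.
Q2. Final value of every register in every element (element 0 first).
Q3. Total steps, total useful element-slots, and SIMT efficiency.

step 0: r0 <- 2                      0xff
step 1: eval (r0 < (2 + (element // 4))) 0xff
step 2: r1 <- (max(r2, r1) * (3 - element)) 0xf0
step 3: r0 <- (r0 + 3)               0xf0
step 4: eval (r0 < (2 + (element // 4))) 0xf0
step 5: r1 <- 0                      0xff
step 6: eval (r1 < 2)                0xff
step 7: r0 <- max((-8 - 2), max(r0, r0)) 0xff
step 8: r0 <- r0                     0xff
step 9: r1 <- (r1 + 3)               0xff
step 10: eval (r1 < 2)                0xff
step 11: r2 <- max((r1 + r1), min(-2, 4)) 0xff
step 12: r0 <- ((r1 // 5) % -3)       0xff
step 13: r1 <- -2                     0xff

Answer: 14 steps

r2: 6,6,6,6,6,6,6,6
r0: 0,0,0,0,0,0,0,0
r1: -2,-2,-2,-2,-2,-2,-2,-2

steps = 14; useful = 100; efficiency = 100/112 = 25/28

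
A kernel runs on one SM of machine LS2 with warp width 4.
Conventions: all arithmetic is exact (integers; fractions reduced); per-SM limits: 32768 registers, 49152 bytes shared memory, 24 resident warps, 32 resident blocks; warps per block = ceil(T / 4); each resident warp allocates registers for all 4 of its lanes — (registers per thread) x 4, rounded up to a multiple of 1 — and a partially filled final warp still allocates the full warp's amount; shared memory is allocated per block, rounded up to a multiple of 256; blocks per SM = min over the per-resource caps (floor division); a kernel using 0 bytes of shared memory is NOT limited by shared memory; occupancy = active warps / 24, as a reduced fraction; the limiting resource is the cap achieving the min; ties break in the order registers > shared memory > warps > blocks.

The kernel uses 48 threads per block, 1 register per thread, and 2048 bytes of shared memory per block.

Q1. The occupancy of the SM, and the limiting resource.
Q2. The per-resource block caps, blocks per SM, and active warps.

Answer: occupancy 1, limited by warps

registers: 682 blocks
shared memory: 24 blocks
warps: 2 blocks
blocks: 32 blocks

Answer: 2 blocks, 24 active warps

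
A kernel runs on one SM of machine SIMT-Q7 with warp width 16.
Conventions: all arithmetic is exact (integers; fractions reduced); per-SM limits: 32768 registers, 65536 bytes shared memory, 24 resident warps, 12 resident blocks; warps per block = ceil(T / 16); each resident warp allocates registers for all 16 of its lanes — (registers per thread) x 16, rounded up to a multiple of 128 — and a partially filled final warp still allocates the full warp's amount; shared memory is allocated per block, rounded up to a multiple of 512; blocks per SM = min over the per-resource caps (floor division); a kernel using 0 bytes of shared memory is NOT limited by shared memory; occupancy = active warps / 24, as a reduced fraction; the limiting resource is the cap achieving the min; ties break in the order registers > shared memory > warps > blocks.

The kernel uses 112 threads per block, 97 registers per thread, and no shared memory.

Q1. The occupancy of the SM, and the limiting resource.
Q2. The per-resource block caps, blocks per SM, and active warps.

Answer: occupancy 7/12, limited by registers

registers: 2 blocks
shared memory: no limit (kernel uses none)
warps: 3 blocks
blocks: 12 blocks

Answer: 2 blocks, 14 active warps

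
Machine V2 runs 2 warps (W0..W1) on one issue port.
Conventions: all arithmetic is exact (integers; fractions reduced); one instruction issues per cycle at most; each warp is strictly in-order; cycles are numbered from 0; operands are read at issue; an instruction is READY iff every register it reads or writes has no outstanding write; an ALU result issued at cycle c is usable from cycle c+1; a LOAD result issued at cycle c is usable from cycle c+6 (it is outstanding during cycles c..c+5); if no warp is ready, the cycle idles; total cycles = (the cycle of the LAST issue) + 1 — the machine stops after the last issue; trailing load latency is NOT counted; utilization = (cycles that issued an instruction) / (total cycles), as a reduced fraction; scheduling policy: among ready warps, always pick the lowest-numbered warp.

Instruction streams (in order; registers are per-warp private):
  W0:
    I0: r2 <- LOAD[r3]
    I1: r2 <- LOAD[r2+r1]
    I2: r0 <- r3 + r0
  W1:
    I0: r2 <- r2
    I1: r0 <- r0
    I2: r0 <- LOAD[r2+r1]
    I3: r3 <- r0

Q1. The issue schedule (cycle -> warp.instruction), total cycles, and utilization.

cycle 0: W0.I0
cycle 1: W1.I0
cycle 2: W1.I1
cycle 3: W1.I2
cycle 4: idle
cycle 5: idle
cycle 6: W0.I1
cycle 7: W0.I2
cycle 8: idle
cycle 9: W1.I3

Answer: 10 cycles, utilization 7/10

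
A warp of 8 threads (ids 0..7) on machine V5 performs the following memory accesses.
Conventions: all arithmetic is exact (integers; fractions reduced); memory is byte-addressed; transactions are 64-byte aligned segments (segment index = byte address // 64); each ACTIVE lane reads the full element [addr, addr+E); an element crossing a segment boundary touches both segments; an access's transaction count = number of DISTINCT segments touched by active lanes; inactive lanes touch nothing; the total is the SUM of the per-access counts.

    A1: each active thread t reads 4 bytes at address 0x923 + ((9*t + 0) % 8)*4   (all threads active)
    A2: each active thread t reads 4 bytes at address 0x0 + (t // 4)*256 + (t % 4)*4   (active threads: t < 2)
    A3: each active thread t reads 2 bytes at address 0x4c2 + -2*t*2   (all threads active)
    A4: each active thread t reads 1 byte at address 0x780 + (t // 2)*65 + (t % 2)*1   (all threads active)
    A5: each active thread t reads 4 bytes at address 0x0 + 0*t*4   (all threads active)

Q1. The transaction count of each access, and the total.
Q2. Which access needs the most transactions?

A1: 2 transactions
A2: 1 transaction
A3: 2 transactions
A4: 4 transactions
A5: 1 transaction

Answer: 2,1,2,4,1; total 10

Answer: A4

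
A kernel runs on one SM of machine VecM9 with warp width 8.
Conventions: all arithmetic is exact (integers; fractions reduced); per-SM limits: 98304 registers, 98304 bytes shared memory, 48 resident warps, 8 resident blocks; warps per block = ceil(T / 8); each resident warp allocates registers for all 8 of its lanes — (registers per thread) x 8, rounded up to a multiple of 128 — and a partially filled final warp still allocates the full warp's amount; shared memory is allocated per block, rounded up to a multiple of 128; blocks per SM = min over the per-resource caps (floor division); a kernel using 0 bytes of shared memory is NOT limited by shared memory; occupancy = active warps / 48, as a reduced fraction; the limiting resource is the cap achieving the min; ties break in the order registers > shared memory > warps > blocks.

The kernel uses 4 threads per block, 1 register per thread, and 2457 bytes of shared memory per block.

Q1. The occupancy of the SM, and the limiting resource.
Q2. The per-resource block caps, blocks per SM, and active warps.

Answer: occupancy 1/6, limited by blocks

registers: 768 blocks
shared memory: 38 blocks
warps: 48 blocks
blocks: 8 blocks

Answer: 8 blocks, 8 active warps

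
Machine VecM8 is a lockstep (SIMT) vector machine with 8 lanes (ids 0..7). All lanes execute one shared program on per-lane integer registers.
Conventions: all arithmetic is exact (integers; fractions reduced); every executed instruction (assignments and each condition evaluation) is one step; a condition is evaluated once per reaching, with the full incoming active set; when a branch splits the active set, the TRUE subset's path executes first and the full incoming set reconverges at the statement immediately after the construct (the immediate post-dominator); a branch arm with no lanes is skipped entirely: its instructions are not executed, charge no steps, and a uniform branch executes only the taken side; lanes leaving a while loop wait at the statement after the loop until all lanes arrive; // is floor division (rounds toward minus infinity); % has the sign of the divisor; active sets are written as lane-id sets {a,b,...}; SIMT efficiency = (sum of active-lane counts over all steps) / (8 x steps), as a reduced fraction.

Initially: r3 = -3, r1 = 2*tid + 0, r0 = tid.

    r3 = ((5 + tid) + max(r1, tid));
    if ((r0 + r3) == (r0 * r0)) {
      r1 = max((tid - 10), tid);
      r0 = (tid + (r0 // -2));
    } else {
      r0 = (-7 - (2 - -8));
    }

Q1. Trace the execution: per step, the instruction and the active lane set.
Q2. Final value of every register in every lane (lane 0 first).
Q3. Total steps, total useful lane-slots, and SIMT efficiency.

step 0: r3 <- ((5 + tid) + max(r1, tid)) {0,1,2,3,4,5,6,7}
step 1: eval ((r0 + r3) == (r0 * r0)) {0,1,2,3,4,5,6,7}
step 2: r1 <- max((tid - 10), tid)   {5}
step 3: r0 <- (tid + (r0 // -2))     {5}
step 4: r0 <- (-7 - (2 - -8))        {0,1,2,3,4,6,7}

Answer: 5 steps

r3: 5,8,11,14,17,20,23,26
r1: 0,2,4,6,8,5,12,14
r0: -17,-17,-17,-17,-17,2,-17,-17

steps = 5; useful = 25; efficiency = 25/40 = 5/8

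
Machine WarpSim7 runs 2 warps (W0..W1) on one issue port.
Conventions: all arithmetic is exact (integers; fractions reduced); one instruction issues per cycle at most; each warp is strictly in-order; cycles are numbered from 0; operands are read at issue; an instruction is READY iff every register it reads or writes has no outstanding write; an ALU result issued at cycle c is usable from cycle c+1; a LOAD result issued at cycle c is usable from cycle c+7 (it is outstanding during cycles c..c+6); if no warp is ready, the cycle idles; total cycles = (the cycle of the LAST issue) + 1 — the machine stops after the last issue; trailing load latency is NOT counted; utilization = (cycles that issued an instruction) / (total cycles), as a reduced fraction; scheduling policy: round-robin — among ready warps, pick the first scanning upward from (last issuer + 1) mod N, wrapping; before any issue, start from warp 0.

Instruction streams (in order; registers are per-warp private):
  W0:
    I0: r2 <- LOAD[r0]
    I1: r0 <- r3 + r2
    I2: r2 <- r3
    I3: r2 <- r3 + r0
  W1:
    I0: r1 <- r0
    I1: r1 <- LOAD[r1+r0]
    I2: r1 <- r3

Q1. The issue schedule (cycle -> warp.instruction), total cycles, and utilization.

cycle 0: W0.I0
cycle 1: W1.I0
cycle 2: W1.I1
cycle 3: idle
cycle 4: idle
cycle 5: idle
cycle 6: idle
cycle 7: W0.I1
cycle 8: W0.I2
cycle 9: W1.I2
cycle 10: W0.I3

Answer: 11 cycles, utilization 7/11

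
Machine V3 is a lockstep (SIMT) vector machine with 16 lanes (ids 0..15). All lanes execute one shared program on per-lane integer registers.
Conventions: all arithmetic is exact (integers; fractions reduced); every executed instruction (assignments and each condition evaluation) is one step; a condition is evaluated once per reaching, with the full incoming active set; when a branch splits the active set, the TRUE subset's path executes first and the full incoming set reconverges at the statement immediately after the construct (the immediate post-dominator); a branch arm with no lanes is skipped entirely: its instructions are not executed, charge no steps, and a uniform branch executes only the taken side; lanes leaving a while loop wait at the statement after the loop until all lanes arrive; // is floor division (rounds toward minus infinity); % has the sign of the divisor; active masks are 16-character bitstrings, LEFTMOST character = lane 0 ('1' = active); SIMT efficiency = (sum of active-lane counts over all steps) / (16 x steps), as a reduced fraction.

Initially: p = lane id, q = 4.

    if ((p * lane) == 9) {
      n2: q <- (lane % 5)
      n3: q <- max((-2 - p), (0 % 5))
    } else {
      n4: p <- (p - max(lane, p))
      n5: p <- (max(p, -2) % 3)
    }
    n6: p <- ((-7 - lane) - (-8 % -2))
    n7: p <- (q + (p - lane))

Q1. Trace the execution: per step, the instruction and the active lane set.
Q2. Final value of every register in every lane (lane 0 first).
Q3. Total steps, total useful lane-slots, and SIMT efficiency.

step 0: eval ((p * lane) == 9)       1111111111111111
step 1: q <- (lane % 5)              0001000000000000
step 2: q <- max((-2 - p), (0 % 5))  0001000000000000
step 3: p <- (p - max(lane, p))      1110111111111111
step 4: p <- (max(p, -2) % 3)        1110111111111111
step 5: p <- ((-7 - lane) - (-8 % -2)) 1111111111111111
step 6: p <- (q + (p - lane))        1111111111111111

Answer: 7 steps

p: -3,-5,-7,-13,-11,-13,-15,-17,-19,-21,-23,-25,-27,-29,-31,-33
q: 4,4,4,0,4,4,4,4,4,4,4,4,4,4,4,4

steps = 7; useful = 80; efficiency = 80/112 = 5/7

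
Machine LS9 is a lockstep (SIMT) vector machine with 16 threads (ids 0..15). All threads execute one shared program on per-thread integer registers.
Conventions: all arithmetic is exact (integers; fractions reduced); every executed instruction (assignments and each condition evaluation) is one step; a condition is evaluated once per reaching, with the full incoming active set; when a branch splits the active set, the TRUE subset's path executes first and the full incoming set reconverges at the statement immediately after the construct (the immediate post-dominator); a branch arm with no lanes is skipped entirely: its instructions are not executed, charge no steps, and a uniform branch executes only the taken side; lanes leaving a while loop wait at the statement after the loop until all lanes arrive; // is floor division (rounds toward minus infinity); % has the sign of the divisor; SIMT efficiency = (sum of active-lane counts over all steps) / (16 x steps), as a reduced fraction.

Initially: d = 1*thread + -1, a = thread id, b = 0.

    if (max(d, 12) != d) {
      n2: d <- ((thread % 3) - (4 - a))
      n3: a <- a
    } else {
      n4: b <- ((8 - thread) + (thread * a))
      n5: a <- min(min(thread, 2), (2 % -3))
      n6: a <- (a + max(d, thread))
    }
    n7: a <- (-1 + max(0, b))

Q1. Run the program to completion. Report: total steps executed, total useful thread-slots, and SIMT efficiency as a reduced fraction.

Answer: 7 steps, 67 useful, 67/112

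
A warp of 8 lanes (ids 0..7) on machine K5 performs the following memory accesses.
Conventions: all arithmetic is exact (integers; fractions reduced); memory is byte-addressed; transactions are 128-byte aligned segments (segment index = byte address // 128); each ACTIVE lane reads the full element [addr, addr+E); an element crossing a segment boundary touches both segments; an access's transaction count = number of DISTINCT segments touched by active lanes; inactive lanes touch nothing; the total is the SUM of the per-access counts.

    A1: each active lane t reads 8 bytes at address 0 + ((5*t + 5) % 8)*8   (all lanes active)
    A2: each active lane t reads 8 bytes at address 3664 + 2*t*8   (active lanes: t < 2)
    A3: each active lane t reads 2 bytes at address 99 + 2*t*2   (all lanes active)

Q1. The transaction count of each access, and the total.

A1: 1 transaction
A2: 1 transaction
A3: 2 transactions

Answer: 1,1,2; total 4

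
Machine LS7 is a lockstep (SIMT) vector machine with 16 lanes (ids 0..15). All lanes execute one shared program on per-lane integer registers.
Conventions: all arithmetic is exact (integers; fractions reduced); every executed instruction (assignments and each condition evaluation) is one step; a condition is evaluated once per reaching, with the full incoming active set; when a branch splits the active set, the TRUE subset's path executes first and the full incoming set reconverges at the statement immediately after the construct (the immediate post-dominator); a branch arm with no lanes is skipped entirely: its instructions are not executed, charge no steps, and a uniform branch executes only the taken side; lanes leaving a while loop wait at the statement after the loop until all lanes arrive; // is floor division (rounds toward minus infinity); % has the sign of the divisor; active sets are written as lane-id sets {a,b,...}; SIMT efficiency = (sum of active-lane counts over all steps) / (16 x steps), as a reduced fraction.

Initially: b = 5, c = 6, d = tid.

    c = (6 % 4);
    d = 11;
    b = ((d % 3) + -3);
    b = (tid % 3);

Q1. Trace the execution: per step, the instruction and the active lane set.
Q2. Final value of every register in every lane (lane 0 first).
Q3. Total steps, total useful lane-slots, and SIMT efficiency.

step 0: c <- (6 % 4)                 {0,1,2,3,4,5,6,7,8,9,10,11,12,13,14,15}
step 1: d <- 11                      {0,1,2,3,4,5,6,7,8,9,10,11,12,13,14,15}
step 2: b <- ((d % 3) + -3)          {0,1,2,3,4,5,6,7,8,9,10,11,12,13,14,15}
step 3: b <- (tid % 3)               {0,1,2,3,4,5,6,7,8,9,10,11,12,13,14,15}

Answer: 4 steps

b: 0,1,2,0,1,2,0,1,2,0,1,2,0,1,2,0
c: 2,2,2,2,2,2,2,2,2,2,2,2,2,2,2,2
d: 11,11,11,11,11,11,11,11,11,11,11,11,11,11,11,11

steps = 4; useful = 64; efficiency = 64/64 = 1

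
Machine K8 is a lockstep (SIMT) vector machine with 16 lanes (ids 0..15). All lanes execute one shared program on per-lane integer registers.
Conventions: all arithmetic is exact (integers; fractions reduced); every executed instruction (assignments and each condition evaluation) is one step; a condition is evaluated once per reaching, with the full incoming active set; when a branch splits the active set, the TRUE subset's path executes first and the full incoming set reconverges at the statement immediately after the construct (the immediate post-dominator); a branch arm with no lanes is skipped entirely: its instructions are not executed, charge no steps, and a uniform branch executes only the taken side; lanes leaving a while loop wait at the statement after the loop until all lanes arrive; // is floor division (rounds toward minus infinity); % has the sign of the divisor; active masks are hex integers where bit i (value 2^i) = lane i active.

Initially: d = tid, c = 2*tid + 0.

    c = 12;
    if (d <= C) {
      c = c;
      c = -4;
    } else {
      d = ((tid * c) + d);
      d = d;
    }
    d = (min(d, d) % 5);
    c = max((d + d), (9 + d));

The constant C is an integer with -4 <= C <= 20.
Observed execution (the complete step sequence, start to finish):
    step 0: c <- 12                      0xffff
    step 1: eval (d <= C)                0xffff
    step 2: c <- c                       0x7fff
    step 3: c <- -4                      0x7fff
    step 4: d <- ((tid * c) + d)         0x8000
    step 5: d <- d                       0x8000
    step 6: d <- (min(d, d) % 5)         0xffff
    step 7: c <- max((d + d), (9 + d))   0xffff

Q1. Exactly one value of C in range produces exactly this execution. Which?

Answer: C = 14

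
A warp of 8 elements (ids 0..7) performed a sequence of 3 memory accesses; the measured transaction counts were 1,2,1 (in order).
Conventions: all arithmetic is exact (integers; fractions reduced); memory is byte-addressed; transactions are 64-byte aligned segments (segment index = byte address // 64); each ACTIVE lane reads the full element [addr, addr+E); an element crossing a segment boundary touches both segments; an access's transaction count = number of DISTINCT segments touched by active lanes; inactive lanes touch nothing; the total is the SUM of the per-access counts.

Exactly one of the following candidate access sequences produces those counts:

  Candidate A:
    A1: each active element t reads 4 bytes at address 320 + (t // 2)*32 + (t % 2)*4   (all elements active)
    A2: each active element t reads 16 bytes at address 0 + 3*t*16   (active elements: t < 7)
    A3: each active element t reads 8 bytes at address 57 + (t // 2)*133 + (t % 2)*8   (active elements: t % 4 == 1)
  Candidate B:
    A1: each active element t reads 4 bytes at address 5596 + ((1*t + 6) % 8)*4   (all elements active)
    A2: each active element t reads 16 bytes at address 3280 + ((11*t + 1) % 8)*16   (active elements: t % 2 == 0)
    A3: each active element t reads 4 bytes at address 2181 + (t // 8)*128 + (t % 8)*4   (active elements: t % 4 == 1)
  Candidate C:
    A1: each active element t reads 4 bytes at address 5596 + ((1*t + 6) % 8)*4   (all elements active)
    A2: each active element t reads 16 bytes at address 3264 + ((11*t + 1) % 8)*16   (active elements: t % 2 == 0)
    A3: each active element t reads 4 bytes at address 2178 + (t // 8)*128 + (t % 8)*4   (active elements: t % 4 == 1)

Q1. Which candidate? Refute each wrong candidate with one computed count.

A: A1 gives 2 transactions, not 1
B: A2 gives 3 transactions, not 2
C: all counts match (1,2,1)

Answer: C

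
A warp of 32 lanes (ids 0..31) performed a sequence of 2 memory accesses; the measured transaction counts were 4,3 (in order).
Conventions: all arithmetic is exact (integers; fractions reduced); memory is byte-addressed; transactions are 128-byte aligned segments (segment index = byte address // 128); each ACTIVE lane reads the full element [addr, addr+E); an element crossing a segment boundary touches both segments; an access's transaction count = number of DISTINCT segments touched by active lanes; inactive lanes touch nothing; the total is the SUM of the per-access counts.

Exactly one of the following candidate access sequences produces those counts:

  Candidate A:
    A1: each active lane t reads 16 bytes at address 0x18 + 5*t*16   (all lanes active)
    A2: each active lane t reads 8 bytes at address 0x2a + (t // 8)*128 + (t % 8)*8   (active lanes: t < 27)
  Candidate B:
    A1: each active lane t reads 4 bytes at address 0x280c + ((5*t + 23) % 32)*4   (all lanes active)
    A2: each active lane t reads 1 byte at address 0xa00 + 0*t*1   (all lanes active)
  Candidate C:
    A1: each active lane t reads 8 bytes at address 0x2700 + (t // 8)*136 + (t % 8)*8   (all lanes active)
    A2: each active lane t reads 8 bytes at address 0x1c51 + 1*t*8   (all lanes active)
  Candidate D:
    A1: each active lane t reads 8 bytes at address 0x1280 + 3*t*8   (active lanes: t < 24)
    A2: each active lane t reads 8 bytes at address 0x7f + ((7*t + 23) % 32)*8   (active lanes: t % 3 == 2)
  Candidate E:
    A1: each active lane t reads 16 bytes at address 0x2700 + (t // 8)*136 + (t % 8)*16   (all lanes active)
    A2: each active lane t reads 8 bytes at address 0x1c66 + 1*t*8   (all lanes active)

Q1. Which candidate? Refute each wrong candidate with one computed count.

A: A1 gives 20 transactions, not 4
B: A1 gives 2 transactions, not 4
D: A1 gives 5 transactions, not 4
E: A1 gives 5 transactions, not 4
C: all counts match (4,3)

Answer: C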